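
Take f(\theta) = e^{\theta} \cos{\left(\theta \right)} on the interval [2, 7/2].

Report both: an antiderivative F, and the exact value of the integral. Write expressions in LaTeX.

Antiderivative: F(\theta) = \frac{e^{\theta} \sin{\left(\theta \right)}}{2} + \frac{e^{\theta} \cos{\left(\theta \right)}}{2}; value = \frac{e^{\frac{7}{2}} \cos{\left(\frac{7}{2} \right)}}{2} + \frac{e^{\frac{7}{2}} \sin{\left(\frac{7}{2} \right)}}{2} - \frac{e^{2} \sin{\left(2 \right)}}{2} - \frac{e^{2} \cos{\left(2 \right)}}{2}

Check any antiderivative F(\theta) by computing F'(\theta) and comparing it with f(\theta).
F(\theta) = \frac{e^{\theta} \sin{\left(\theta \right)}}{2} + \frac{e^{\theta} \cos{\left(\theta \right)}}{2} is an antiderivative of f.
Check: d/d\theta[\frac{e^{\theta} \sin{\left(\theta \right)}}{2} + \frac{e^{\theta} \cos{\left(\theta \right)}}{2}] = e^{\theta} \cos{\left(\theta \right)} = f(\theta).
F(7/2) = \frac{e^{\frac{7}{2}} \cos{\left(\frac{7}{2} \right)}}{2} + \frac{e^{\frac{7}{2}} \sin{\left(\frac{7}{2} \right)}}{2}; F(2) = \frac{e^{2} \cos{\left(2 \right)}}{2} + \frac{e^{2} \sin{\left(2 \right)}}{2}.
Integral = F(7/2) - F(2) = \frac{e^{\frac{7}{2}} \cos{\left(\frac{7}{2} \right)}}{2} + \frac{e^{\frac{7}{2}} \sin{\left(\frac{7}{2} \right)}}{2} - \frac{e^{2} \sin{\left(2 \right)}}{2} - \frac{e^{2} \cos{\left(2 \right)}}{2}.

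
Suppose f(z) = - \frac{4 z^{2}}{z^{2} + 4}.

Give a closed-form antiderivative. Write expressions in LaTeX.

An antiderivative is F(z) = - 4 z + 8 \operatorname{atan}{\left(\frac{z}{2} \right)}.

Check any antiderivative F(z) by computing F'(z) and comparing it with f(z).
Check: d/dz[- 4 z + 8 \operatorname{atan}{\left(\frac{z}{2} \right)}] = - \frac{4 z^{2}}{z^{2} + 4} = f(z).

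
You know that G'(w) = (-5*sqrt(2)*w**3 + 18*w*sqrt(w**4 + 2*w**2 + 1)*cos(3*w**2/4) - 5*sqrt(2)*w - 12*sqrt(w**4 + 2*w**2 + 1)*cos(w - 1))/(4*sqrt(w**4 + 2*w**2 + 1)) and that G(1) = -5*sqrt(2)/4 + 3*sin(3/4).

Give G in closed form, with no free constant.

Recover the given G'(w) by differentiating a candidate G(w); any mismatch rules it out.
A general antiderivative is -5*sqrt(w**4/2 + w**2 + 1/2)/4 + 3*sin(3*w**2/4) - 3*sin(w - 1) + C.
The condition gives C = -5*sqrt(2)/4 + 3*sin(3/4) - (-5*sqrt(2)/4 + 3*sin(3/4)) = 0.
So G(w) = sqrt(2)*(-5*sqrt(w**4 + 2*w**2 + 1) + 12*sqrt(2)*sin(3*w**2/4) - 12*sqrt(2)*sin(w - 1))/8.
Check: d/dw[sqrt(2)*(-5*sqrt(w**4 + 2*w**2 + 1) + 12*sqrt(2)*sin(3*w**2/4) - 12*sqrt(2)*sin(w - 1))/8] = (-5*sqrt(2)*w**3 + 18*w*sqrt(w**4 + 2*w**2 + 1)*cos(3*w**2/4) - 5*sqrt(2)*w - 12*sqrt(w**4 + 2*w**2 + 1)*cos(w - 1))/(4*sqrt(w**4 + 2*w**2 + 1)) = G'(w).

G(w) = sqrt(2)*(-5*sqrt(w**4 + 2*w**2 + 1) + 12*sqrt(2)*sin(3*w**2/4) - 12*sqrt(2)*sin(w - 1))/8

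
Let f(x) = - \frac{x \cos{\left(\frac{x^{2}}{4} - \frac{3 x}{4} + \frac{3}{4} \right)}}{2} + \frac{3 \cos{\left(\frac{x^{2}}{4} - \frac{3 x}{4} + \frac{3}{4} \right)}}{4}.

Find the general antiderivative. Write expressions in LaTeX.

The substitution u = \frac{x^{2}}{4} - \frac{3 x}{4} + \frac{3}{4} works: f is exactly (dF/du)*(du/dx) for that inner function.
Check: d/dx[- \sin{\left(\frac{x^{2}}{4} - \frac{3 x}{4} + \frac{3}{4} \right)}] = - \frac{x \cos{\left(\frac{x^{2}}{4} - \frac{3 x}{4} + \frac{3}{4} \right)}}{2} + \frac{3 \cos{\left(\frac{x^{2}}{4} - \frac{3 x}{4} + \frac{3}{4} \right)}}{4} = f(x).

F(x) = - \sin{\left(\frac{x^{2}}{4} - \frac{3 x}{4} + \frac{3}{4} \right)} + C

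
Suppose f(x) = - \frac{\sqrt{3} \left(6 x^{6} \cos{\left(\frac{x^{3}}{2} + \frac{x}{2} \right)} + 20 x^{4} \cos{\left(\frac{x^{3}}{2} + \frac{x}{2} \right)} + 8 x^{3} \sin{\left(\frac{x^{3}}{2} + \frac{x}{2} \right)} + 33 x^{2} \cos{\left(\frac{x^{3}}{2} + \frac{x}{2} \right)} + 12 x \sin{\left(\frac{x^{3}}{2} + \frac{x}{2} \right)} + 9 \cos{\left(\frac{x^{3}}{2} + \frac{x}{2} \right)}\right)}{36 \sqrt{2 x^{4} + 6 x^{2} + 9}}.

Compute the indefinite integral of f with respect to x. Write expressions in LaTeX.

f has the shape u'v + uv' for u = - \frac{\sqrt{\frac{2 x^{4}}{3} + 2 x^{2} + 3}}{6} and v = \sin{\left(\frac{x^{3}}{2} + \frac{x}{2} \right)} — it is the derivative of the product u*v.
Check: d/dx[- \frac{\sqrt{3} \sqrt{2 x^{4} + 6 x^{2} + 9} \sin{\left(\frac{x^{3}}{2} + \frac{x}{2} \right)}}{18}] = \frac{- 6 \sqrt{3} x^{6} \cos{\left(\frac{x^{3}}{2} + \frac{x}{2} \right)} - 20 \sqrt{3} x^{4} \cos{\left(\frac{x^{3}}{2} + \frac{x}{2} \right)} - 8 \sqrt{3} x^{3} \sin{\left(\frac{x^{3}}{2} + \frac{x}{2} \right)} - 33 \sqrt{3} x^{2} \cos{\left(\frac{x^{3}}{2} + \frac{x}{2} \right)} - 12 \sqrt{3} x \sin{\left(\frac{x^{3}}{2} + \frac{x}{2} \right)} - 9 \sqrt{3} \cos{\left(\frac{x^{3}}{2} + \frac{x}{2} \right)}}{36 \sqrt{2 x^{4} + 6 x^{2} + 9}}, which equals f(x).

F(x) = - \frac{\sqrt{3} \sqrt{2 x^{4} + 6 x^{2} + 9} \sin{\left(\frac{x^{3}}{2} + \frac{x}{2} \right)}}{18} + C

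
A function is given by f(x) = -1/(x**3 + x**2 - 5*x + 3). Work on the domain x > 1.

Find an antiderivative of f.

Factor the denominator ((x - 1)**2*(x + 3)) and decompose: f = -1/(16*(x + 3)) + 1/(16*(x - 1)) - 1/(4*(x - 1)**2); each piece integrates to a log, atan, or power term.
Check: d/dx[log(x - 1)/16 - log(x + 3)/16 + 1/(4*x - 4)] = -1/(x**3 + x**2 - 5*x + 3) = f(x).

An antiderivative is F(x) = log(x - 1)/16 - log(x + 3)/16 + 1/(4*x - 4).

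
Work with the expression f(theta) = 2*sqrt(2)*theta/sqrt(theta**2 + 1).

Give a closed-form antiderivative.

An antiderivative is F(theta) = 2*sqrt(2*theta**2 + 2).

The substitution u = 2*theta**2 + 2 works: f is exactly (dF/du)*(du/dtheta) for that inner function.
Check: d/dtheta[2*sqrt(2*theta**2 + 2)] = 2*sqrt(2)*theta/sqrt(theta**2 + 1) = f(theta).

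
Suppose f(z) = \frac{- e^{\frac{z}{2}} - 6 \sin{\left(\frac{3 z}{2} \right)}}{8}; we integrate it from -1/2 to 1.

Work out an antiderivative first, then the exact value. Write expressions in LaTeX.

Antiderivative: F(z) = \frac{- e^{\frac{z}{2}} + 2 \cos{\left(\frac{3 z}{2} \right)}}{4}; value = - \frac{e^{\frac{1}{2}}}{4} - \frac{\cos{\left(\frac{3}{4} \right)}}{2} + \frac{\cos{\left(\frac{3}{2} \right)}}{2} + \frac{1}{4 e^{\frac{1}{4}}}

An antiderivative F(z) passes only if d/dz[F] lands on f(z) exactly.
F(z) = \frac{- e^{\frac{z}{2}} + 2 \cos{\left(\frac{3 z}{2} \right)}}{4} is an antiderivative of f.
Check: d/dz[\frac{- e^{\frac{z}{2}} + 2 \cos{\left(\frac{3 z}{2} \right)}}{4}] = - \frac{e^{\frac{z}{2}}}{8} - \frac{3 \sin{\left(\frac{3 z}{2} \right)}}{4}, which equals f(z).
F(1) = - \frac{e^{\frac{1}{2}}}{4} + \frac{\cos{\left(\frac{3}{2} \right)}}{2}; F(-1/2) = - \frac{1}{4 e^{\frac{1}{4}}} + \frac{\cos{\left(\frac{3}{4} \right)}}{2}.
Integral = F(1) - F(-1/2) = - \frac{e^{\frac{1}{2}}}{4} - \frac{\cos{\left(\frac{3}{4} \right)}}{2} + \frac{\cos{\left(\frac{3}{2} \right)}}{2} + \frac{1}{4 e^{\frac{1}{4}}}.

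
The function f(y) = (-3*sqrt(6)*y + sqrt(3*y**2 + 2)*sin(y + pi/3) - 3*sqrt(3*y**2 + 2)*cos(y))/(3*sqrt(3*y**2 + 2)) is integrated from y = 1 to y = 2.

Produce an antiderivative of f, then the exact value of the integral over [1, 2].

Whatever form F(y) takes, F'(y) = f(y) is non-negotiable.
F(y) = -(sqrt(6)*sqrt(3*y**2 + 2) + 3*sin(y) + cos(y + pi/3))/3 is an antiderivative of f.
Check: d/dy[-(sqrt(6)*sqrt(3*y**2 + 2) + 3*sin(y) + cos(y + pi/3))/3] = (-3*sqrt(6)*y + sqrt(3*y**2 + 2)*sin(y + pi/3) - 3*sqrt(3*y**2 + 2)*cos(y))/(3*sqrt(3*y**2 + 2)) = f(y).
F(2) = -2*sqrt(21)/3 - sin(2) - cos(pi/3 + 2)/3; F(1) = -sqrt(30)/3 - sin(1) - cos(1 + pi/3)/3.
Integral = F(2) - F(1) = -2*sqrt(21)/3 - sin(2) + cos(1 + pi/3)/3 - cos(pi/3 + 2)/3 + sin(1) + sqrt(30)/3.

Antiderivative: F(y) = -(sqrt(6)*sqrt(3*y**2 + 2) + 3*sin(y) + cos(y + pi/3))/3; value = -2*sqrt(21)/3 - sin(2) + cos(1 + pi/3)/3 - cos(pi/3 + 2)/3 + sin(1) + sqrt(30)/3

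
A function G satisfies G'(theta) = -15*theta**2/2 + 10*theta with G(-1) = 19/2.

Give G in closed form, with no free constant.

The integrand splits into summands that can be handled one at a time.
A general antiderivative is -5*theta**3/2 + 5*theta**2 + C.
The condition gives C = 19/2 - (15/2) = 2.
So G(theta) = -5*theta**3/2 + 5*theta**2 + 2.
Check: d/dtheta[-5*theta**3/2 + 5*theta**2 + 2] = -15*theta**2/2 + 10*theta = G'(theta).

G(theta) = -5*theta**3/2 + 5*theta**2 + 2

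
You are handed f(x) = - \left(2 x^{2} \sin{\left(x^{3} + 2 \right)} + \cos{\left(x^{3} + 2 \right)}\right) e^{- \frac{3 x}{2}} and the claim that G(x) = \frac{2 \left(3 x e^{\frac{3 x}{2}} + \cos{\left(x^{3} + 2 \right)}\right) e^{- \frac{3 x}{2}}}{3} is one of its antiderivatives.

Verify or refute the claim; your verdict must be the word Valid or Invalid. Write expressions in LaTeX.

d/dx[G] = \left(- 2 x^{2} \sin{\left(x^{3} + 2 \right)} + 2 e^{\frac{3 x}{2}} - \cos{\left(x^{3} + 2 \right)}\right) e^{- \frac{3 x}{2}}
d/dx[G] - f(x) = 2 != 0.

Invalid: d/dx[G] - f = 2, which is not 0.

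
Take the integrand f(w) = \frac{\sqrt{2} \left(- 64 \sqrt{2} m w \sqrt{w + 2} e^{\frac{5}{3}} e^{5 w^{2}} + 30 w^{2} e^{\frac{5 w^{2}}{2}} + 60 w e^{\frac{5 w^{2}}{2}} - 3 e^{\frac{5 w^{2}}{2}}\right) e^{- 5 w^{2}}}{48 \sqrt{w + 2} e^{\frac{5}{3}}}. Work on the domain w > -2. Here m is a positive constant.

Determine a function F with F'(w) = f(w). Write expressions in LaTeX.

An antiderivative is F(w) = - \frac{4 m w^{2}}{3} - \frac{\sqrt{\frac{w}{2} + 1} e^{- \frac{5 w^{2}}{2} - \frac{5}{3}}}{4}.

For F(w) to be correct the identity F'(w) - f(w) = 0 must hold.
Check: d/dw[- \frac{4 m w^{2}}{3} - \frac{\sqrt{\frac{w}{2} + 1} e^{- \frac{5 w^{2}}{2} - \frac{5}{3}}}{4}] = \frac{\sqrt{2} \left(- 64 \sqrt{2} m w \sqrt{w + 2} e^{\frac{5}{3}} e^{5 w^{2}} + 30 w^{2} e^{\frac{5 w^{2}}{2}} + 60 w e^{\frac{5 w^{2}}{2}} - 3 e^{\frac{5 w^{2}}{2}}\right) e^{- 5 w^{2}}}{48 \sqrt{w + 2} e^{\frac{5}{3}}} = f(w).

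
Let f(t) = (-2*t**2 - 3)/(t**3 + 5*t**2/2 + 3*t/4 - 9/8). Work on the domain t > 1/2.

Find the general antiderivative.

The denominator factors as (2*t - 1)*(2*t + 3)**2; partial fractions split f into directly integrable pieces: -9/(4*(2*t + 3)) + 15/(2*t + 3)**2 - 7/(4*(2*t - 1)).
Check: d/dt[-7*log(t - 1/2)/8 - 9*log(t + 3/2)/8 - 15/(4*t + 6)] = (-16*t**2 - 24)/(8*t**3 + 20*t**2 + 6*t - 9), which equals f(t).

F(t) = -7*log(t - 1/2)/8 - 9*log(t + 3/2)/8 - 15/(4*t + 6) + C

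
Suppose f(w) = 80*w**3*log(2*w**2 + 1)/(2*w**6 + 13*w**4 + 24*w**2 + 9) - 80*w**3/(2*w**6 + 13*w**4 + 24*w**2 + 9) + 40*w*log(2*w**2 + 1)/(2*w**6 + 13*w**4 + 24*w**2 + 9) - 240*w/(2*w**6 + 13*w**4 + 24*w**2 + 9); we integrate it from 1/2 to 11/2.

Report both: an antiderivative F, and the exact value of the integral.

Antiderivative: F(w) = -20*log(2*w**2 + 1)/(w**2 + 3); value = -80*log(123/2)/133 + 80*log(3/2)/13

f has the shape u'v + uv' for u = -20/(w**2 + 3) and v = log(2*w**2 + 1) — it is the derivative of the product u*v.
F(w) = -20*log(2*w**2 + 1)/(w**2 + 3) is an antiderivative of f.
Check: d/dw[-20*log(2*w**2 + 1)/(w**2 + 3)] = (80*w**3*log(2*w**2 + 1) - 80*w**3 + 40*w*log(2*w**2 + 1) - 240*w)/(2*w**6 + 13*w**4 + 24*w**2 + 9), which equals f(w).
F(11/2) = -80*log(123/2)/133; F(1/2) = -80*log(3/2)/13.
Integral = F(11/2) - F(1/2) = -80*log(123/2)/133 + 80*log(3/2)/13.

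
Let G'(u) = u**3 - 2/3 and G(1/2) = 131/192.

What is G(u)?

For G(u) to be correct, d/du[G] must agree with the stated G'(u) identically.
A general antiderivative is u**4/4 - 2*u/3 + C.
The condition gives C = 131/192 - (-61/192) = 1.
So G(u) = (3*u**4 - 8*u + 12)/12.
Check: d/du[(3*u**4 - 8*u + 12)/12] = u**3 - 2/3 = G'(u).

G(u) = (3*u**4 - 8*u + 12)/12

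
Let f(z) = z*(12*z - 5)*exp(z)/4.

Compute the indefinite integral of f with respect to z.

F(z) = 3*z**2*exp(z) - 29*z*exp(z)/4 + 29*exp(z)/4 + C

f has the shape u'v + uv' for u = 3*z**2 - 29*z/4 + 29/4 and v = exp(z) — it is the derivative of the product u*v.
Check: d/dz[3*z**2*exp(z) - 29*z*exp(z)/4 + 29*exp(z)/4] = 3*z**2*exp(z) - 5*z*exp(z)/4, which equals f(z).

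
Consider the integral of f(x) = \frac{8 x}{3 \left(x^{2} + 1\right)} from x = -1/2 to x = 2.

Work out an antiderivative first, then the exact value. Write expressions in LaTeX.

Antiderivative: F(x) = \frac{4 \log{\left(x^{2} + 1 \right)}}{3}; value = - \frac{4 \log{\left(\frac{5}{4} \right)}}{3} + \frac{4 \log{\left(5 \right)}}{3}

The substitution u = x^{2} + 1 works: f is exactly (dF/du)*(du/dx) for that inner function.
F(x) = \frac{4 \log{\left(x^{2} + 1 \right)}}{3} is an antiderivative of f.
Check: d/dx[\frac{4 \log{\left(x^{2} + 1 \right)}}{3}] = \frac{8 x}{3 x^{2} + 3}, which equals f(x).
F(2) = \frac{4 \log{\left(5 \right)}}{3}; F(-1/2) = \frac{4 \log{\left(\frac{5}{4} \right)}}{3}.
Integral = F(2) - F(-1/2) = - \frac{4 \log{\left(\frac{5}{4} \right)}}{3} + \frac{4 \log{\left(5 \right)}}{3}.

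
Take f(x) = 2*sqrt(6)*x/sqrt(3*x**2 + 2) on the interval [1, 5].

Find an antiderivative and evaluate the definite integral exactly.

f matches the chain-rule pattern g'(h)*h' with inner function h(x) = 2*x**2 + 4/3; substituting u = h(x) collapses the integral.
F(x) = 2*sqrt(6)*sqrt(3*x**2 + 2)/3 is an antiderivative of f.
Check: d/dx[2*sqrt(6)*sqrt(3*x**2 + 2)/3] = 2*sqrt(6)*x/sqrt(3*x**2 + 2) = f(x).
F(5) = 2*sqrt(462)/3; F(1) = 2*sqrt(30)/3.
Integral = F(5) - F(1) = -2*sqrt(30)/3 + 2*sqrt(462)/3.

Antiderivative: F(x) = 2*sqrt(6)*sqrt(3*x**2 + 2)/3; value = -2*sqrt(30)/3 + 2*sqrt(462)/3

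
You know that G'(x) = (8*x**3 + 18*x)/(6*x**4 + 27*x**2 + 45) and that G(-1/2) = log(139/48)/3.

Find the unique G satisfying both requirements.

G(x) = log(x**4/3 + 3*x**2/2 + 5/2)/3

G'(x) matches the chain-rule pattern g'(h)*h' with inner function h(x) = x**4/3 + 3*x**2/2 + 5/2; substituting u = h(x) collapses the integral.
A general antiderivative is log(x**4/3 + 3*x**2/2 + 5/2)/3 + C.
The condition gives C = log(139/48)/3 - (log(139/48)/3) = 0.
So G(x) = log(x**4/3 + 3*x**2/2 + 5/2)/3.
Check: d/dx[log(x**4/3 + 3*x**2/2 + 5/2)/3] = (8*x**3 + 18*x)/(6*x**4 + 27*x**2 + 45) = G'(x).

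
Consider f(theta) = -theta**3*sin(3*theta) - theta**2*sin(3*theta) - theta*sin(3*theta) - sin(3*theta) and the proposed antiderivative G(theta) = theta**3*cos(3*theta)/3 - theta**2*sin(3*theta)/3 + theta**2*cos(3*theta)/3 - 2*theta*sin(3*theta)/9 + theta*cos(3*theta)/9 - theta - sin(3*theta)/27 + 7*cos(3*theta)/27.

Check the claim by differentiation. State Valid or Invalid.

Invalid: d/dtheta[G] - f = -1, which is not 0.

d/dtheta[G] = -theta**3*sin(3*theta) - theta**2*sin(3*theta) - theta*sin(3*theta) - sin(3*theta) - 1
d/dtheta[G] - f(theta) = -1 != 0.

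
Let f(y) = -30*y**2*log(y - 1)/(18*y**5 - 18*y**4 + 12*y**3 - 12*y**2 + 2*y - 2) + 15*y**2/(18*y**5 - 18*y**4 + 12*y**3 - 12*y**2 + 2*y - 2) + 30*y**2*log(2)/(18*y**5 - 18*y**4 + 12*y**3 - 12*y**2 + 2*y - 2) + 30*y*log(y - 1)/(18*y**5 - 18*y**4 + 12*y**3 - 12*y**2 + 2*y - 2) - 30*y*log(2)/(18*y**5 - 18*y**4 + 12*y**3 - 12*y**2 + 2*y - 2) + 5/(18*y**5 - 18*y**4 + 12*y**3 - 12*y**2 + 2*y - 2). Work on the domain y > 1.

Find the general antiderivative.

F(y) = 5*log(y/2 - 1/2)/(2*(3*y**2 + 1)) + C

Recognize the product-rule pattern: f = u'v + uv' with u = 5/(2*(3*y**2 + 1)), v = log(y/2 - 1/2), so integration by parts undoes it.
Check: d/dy[5*log(y/2 - 1/2)/(2*(3*y**2 + 1))] = (-30*y**2*log(y - 1) + 15*y**2 + 30*y**2*log(2) + 30*y*log(y - 1) - 30*y*log(2) + 5)/(18*y**5 - 18*y**4 + 12*y**3 - 12*y**2 + 2*y - 2), which equals f(y).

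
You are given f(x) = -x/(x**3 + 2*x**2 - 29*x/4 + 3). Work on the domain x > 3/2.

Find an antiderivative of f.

An antiderivative is F(x) = -3*log(x - 3/2)/11 + log(x - 1/2)/9 + 16*log(x + 4)/99.

Factor the denominator ((x + 4)*(2*x - 3)*(2*x - 1)) and decompose: f = 2/(9*(2*x - 1)) - 6/(11*(2*x - 3)) + 16/(99*(x + 4)); each piece integrates to a log, atan, or power term.
Check: d/dx[-3*log(x - 3/2)/11 + log(x - 1/2)/9 + 16*log(x + 4)/99] = -4*x/(4*x**3 + 8*x**2 - 29*x + 12), which equals f(x).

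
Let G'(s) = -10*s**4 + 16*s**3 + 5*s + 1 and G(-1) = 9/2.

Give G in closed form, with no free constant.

Integrate term by term and add the pieces.
A general antiderivative is -2*s**5 + 4*s**4 + 5*s**2/2 + s - 2 + C.
The condition gives C = 9/2 - (11/2) = -1.
So G(s) = -2*s**5 + 4*s**4 + 5*s**2/2 + s - 3.
Check: d/ds[-2*s**5 + 4*s**4 + 5*s**2/2 + s - 3] = -10*s**4 + 16*s**3 + 5*s + 1 = G'(s).

G(s) = -2*s**5 + 4*s**4 + 5*s**2/2 + s - 3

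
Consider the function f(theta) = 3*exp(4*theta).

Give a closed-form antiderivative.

Recover f(theta) by differentiating a candidate F(theta); any mismatch rules it out.
Check: d/dtheta[3*exp(4*theta)/4] = 3*exp(4*theta) = f(theta).

An antiderivative is F(theta) = 3*exp(4*theta)/4.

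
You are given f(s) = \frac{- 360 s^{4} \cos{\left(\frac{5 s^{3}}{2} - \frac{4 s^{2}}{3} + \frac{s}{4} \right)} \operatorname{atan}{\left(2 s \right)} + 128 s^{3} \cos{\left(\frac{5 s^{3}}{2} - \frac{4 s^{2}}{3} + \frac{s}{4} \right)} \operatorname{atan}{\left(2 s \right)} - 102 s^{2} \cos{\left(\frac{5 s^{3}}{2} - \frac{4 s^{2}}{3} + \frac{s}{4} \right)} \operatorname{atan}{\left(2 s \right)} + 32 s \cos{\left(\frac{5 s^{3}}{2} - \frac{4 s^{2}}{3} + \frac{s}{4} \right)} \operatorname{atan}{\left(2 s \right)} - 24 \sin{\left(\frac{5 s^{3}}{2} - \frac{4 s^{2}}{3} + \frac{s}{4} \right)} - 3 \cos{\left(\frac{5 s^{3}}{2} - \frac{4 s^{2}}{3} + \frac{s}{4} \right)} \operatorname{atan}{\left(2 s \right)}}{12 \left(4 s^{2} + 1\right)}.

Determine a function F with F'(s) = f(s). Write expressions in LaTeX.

Recognize the product-rule pattern: f = u'v + uv' with u = - \operatorname{atan}{\left(2 s \right)}, v = \sin{\left(\frac{5 s^{3}}{2} - \frac{4 s^{2}}{3} + \frac{s}{4} \right)}, so integration by parts undoes it.
Check: d/ds[- \sin{\left(\frac{5 s^{3}}{2} - \frac{4 s^{2}}{3} + \frac{s}{4} \right)} \operatorname{atan}{\left(2 s \right)}] = \frac{- 360 s^{4} \cos{\left(\frac{5 s^{3}}{2} - \frac{4 s^{2}}{3} + \frac{s}{4} \right)} \operatorname{atan}{\left(2 s \right)} + 128 s^{3} \cos{\left(\frac{5 s^{3}}{2} - \frac{4 s^{2}}{3} + \frac{s}{4} \right)} \operatorname{atan}{\left(2 s \right)} - 102 s^{2} \cos{\left(\frac{5 s^{3}}{2} - \frac{4 s^{2}}{3} + \frac{s}{4} \right)} \operatorname{atan}{\left(2 s \right)} + 32 s \cos{\left(\frac{5 s^{3}}{2} - \frac{4 s^{2}}{3} + \frac{s}{4} \right)} \operatorname{atan}{\left(2 s \right)} - 24 \sin{\left(\frac{5 s^{3}}{2} - \frac{4 s^{2}}{3} + \frac{s}{4} \right)} - 3 \cos{\left(\frac{5 s^{3}}{2} - \frac{4 s^{2}}{3} + \frac{s}{4} \right)} \operatorname{atan}{\left(2 s \right)}}{48 s^{2} + 12}, which equals f(s).

An antiderivative is F(s) = - \sin{\left(\frac{5 s^{3}}{2} - \frac{4 s^{2}}{3} + \frac{s}{4} \right)} \operatorname{atan}{\left(2 s \right)}.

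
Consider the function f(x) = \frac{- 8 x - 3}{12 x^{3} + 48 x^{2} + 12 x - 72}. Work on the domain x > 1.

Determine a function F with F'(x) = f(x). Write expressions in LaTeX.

Factor the denominator (12 \left(x - 1\right) \left(x + 2\right) \left(x + 3\right)) and decompose: f = \frac{7}{16 \left(x + 3\right)} - \frac{13}{36 \left(x + 2\right)} - \frac{11}{144 \left(x - 1\right)}; each piece integrates to a log, atan, or power term.
Check: d/dx[- \frac{11 \log{\left(x - 1 \right)}}{144} - \frac{13 \log{\left(x + 2 \right)}}{36} + \frac{7 \log{\left(x + 3 \right)}}{16}] = \frac{- 8 x - 3}{12 x^{3} + 48 x^{2} + 12 x - 72} = f(x).

An antiderivative is F(x) = - \frac{11 \log{\left(x - 1 \right)}}{144} - \frac{13 \log{\left(x + 2 \right)}}{36} + \frac{7 \log{\left(x + 3 \right)}}{16}.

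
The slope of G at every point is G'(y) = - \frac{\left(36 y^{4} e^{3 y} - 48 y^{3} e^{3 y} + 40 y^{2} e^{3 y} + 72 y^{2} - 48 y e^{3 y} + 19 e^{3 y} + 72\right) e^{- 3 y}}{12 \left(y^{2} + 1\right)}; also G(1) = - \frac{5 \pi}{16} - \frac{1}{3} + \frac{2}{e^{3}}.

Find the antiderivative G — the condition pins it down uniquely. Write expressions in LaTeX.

G(y) = - \frac{\left(12 y^{3} e^{3 y} - 24 y^{2} e^{3 y} + 4 y e^{3 y} + 15 e^{3 y} \operatorname{atan}{\left(y \right)} + 12 e^{3 y} - 24\right) e^{- 3 y}}{12}

Since d/dy undoes antidifferentiation here, G(y) must give back the stated G'(y).
A general antiderivative is - y^{3} + 2 y^{2} - \frac{y}{3} - \frac{5 \operatorname{atan}{\left(y \right)}}{4} - 1 + 2 e^{- 3 y} + C.
The condition gives C = - \frac{5 \pi}{16} - \frac{1}{3} + \frac{2}{e^{3}} - (- \frac{5 \pi}{16} - \frac{1}{3} + \frac{2}{e^{3}}) = 0.
So G(y) = - \frac{\left(12 y^{3} e^{3 y} - 24 y^{2} e^{3 y} + 4 y e^{3 y} + 15 e^{3 y} \operatorname{atan}{\left(y \right)} + 12 e^{3 y} - 24\right) e^{- 3 y}}{12}.
Check: d/dy[- \frac{\left(12 y^{3} e^{3 y} - 24 y^{2} e^{3 y} + 4 y e^{3 y} + 15 e^{3 y} \operatorname{atan}{\left(y \right)} + 12 e^{3 y} - 24\right) e^{- 3 y}}{12}] = \frac{- 36 y^{4} e^{3 y} + 48 y^{3} e^{3 y} - 40 y^{2} e^{3 y} - 72 y^{2} + 48 y e^{3 y} - 19 e^{3 y} - 72}{12 y^{2} e^{3 y} + 12 e^{3 y}}, which equals G'(y).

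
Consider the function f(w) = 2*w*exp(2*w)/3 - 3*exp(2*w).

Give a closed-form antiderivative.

f has the shape u'v + uv' for u = w/3 - 5/3 and v = exp(2*w) — it is the derivative of the product u*v.
Check: d/dw[(w - 5)*exp(2*w)/3] = 2*w*exp(2*w)/3 - 3*exp(2*w) = f(w).

An antiderivative is F(w) = (w - 5)*exp(2*w)/3.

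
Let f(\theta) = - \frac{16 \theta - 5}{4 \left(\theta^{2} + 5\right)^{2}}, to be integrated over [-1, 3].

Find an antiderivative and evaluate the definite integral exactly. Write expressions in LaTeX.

Whatever form F(\theta) takes, F'(\theta) = f(\theta) is non-negotiable.
F(\theta) = \frac{\sqrt{5} \theta^{2} \operatorname{atan}{\left(\frac{\sqrt{5} \theta}{5} \right)} + 5 \theta + 5 \sqrt{5} \operatorname{atan}{\left(\frac{\sqrt{5} \theta}{5} \right)} + 80}{40 \left(\theta^{2} + 5\right)} is an antiderivative of f.
Check: d/d\theta[\frac{\sqrt{5} \theta^{2} \operatorname{atan}{\left(\frac{\sqrt{5} \theta}{5} \right)} + 5 \theta + 5 \sqrt{5} \operatorname{atan}{\left(\frac{\sqrt{5} \theta}{5} \right)} + 80}{40 \left(\theta^{2} + 5\right)}] = \frac{5 - 16 \theta}{4 \theta^{4} + 40 \theta^{2} + 100}, which equals f(\theta).
F(3) = \frac{\sqrt{5} \operatorname{atan}{\left(\frac{3 \sqrt{5}}{5} \right)}}{40} + \frac{19}{112}; F(-1) = - \frac{\sqrt{5} \operatorname{atan}{\left(\frac{\sqrt{5}}{5} \right)}}{40} + \frac{5}{16}.
Integral = F(3) - F(-1) = - \frac{1}{7} + \frac{\sqrt{5} \operatorname{atan}{\left(\frac{\sqrt{5}}{5} \right)}}{40} + \frac{\sqrt{5} \operatorname{atan}{\left(\frac{3 \sqrt{5}}{5} \right)}}{40}.

Antiderivative: F(\theta) = \frac{\sqrt{5} \theta^{2} \operatorname{atan}{\left(\frac{\sqrt{5} \theta}{5} \right)} + 5 \theta + 5 \sqrt{5} \operatorname{atan}{\left(\frac{\sqrt{5} \theta}{5} \right)} + 80}{40 \left(\theta^{2} + 5\right)}; value = - \frac{1}{7} + \frac{\sqrt{5} \operatorname{atan}{\left(\frac{\sqrt{5}}{5} \right)}}{40} + \frac{\sqrt{5} \operatorname{atan}{\left(\frac{3 \sqrt{5}}{5} \right)}}{40}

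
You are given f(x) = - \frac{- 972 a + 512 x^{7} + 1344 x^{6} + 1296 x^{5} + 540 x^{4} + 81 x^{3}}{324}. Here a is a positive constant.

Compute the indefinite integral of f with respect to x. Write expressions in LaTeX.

A first test for any F(x): its x-derivative must equal f(x) identically.
Check: d/dx[3 a x - \frac{16 x^{8}}{81} - \frac{16 x^{7}}{27} - \frac{2 x^{6}}{3} - \frac{x^{5}}{3} - \frac{x^{4}}{16}] = 3 a - \frac{128 x^{7}}{81} - \frac{112 x^{6}}{27} - 4 x^{5} - \frac{5 x^{4}}{3} - \frac{x^{3}}{4}, which equals f(x).

F(x) = 3 a x - \frac{16 x^{8}}{81} - \frac{16 x^{7}}{27} - \frac{2 x^{6}}{3} - \frac{x^{5}}{3} - \frac{x^{4}}{16} + C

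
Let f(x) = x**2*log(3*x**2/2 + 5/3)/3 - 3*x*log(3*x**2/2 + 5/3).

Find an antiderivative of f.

An antiderivative is F(x) = x**3*log(3*x**2/2 + 5/3)/9 - 2*x**3/27 - 3*x**2*log(3*x**2/2 + 5/3)/2 + 3*x**2/2 + 20*x/81 - 5*log(x**2 + 10/9)/3 - 20*sqrt(10)*atan(3*sqrt(10)*x/10)/243.

Integrate term by term and add the pieces.
Check: d/dx[x**3*log(3*x**2/2 + 5/3)/9 - 2*x**3/27 - 3*x**2*log(3*x**2/2 + 5/3)/2 + 3*x**2/2 + 20*x/81 - 5*log(x**2 + 10/9)/3 - 20*sqrt(10)*atan(3*sqrt(10)*x/10)/243] = x**2*log(9*x**2 + 10)/3 - x**2*log(6)/3 - 3*x*log(9*x**2 + 10) + 3*x*log(6), which equals f(x).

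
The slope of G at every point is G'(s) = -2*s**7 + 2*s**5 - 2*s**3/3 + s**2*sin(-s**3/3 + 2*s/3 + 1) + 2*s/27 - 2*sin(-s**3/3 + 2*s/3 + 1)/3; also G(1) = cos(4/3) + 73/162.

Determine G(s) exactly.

G(s) = -s**8/4 + s**6/3 - s**4/6 + s**2/27 + cos(-s**3/3 + 2*s/3 + 1) + 161/324

The integrand splits into summands that can be handled one at a time.
A general antiderivative is -(1/3 - s**2)**4/4 + cos(-s**3/3 + 2*s/3 + 1) + C.
The condition gives C = cos(4/3) + 73/162 - (-4/81 + cos(4/3)) = 1/2.
So G(s) = -s**8/4 + s**6/3 - s**4/6 + s**2/27 + cos(-s**3/3 + 2*s/3 + 1) + 161/324.
Check: d/ds[-s**8/4 + s**6/3 - s**4/6 + s**2/27 + cos(-s**3/3 + 2*s/3 + 1) + 161/324] = -2*s**7 + 2*s**5 - 2*s**3/3 + s**2*sin(-s**3/3 + 2*s/3 + 1) + 2*s/27 - 2*sin(-s**3/3 + 2*s/3 + 1)/3 = G'(s).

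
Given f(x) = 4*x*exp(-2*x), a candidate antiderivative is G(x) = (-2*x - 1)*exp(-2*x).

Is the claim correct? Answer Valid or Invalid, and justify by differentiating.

d/dx[G] = 4*x*exp(-2*x)
This equals f(x) exactly, so the claim holds.

Valid: G'(x) = f(x).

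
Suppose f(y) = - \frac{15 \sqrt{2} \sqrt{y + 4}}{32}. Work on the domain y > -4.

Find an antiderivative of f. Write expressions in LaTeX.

An antiderivative is F(y) = - \frac{5 \sqrt{2} \left(y + 4\right)^{\frac{3}{2}}}{16}.

Since d/dy undoes antidifferentiation here, F'(y) = f(y) is required of F(y).
Check: d/dy[- \frac{5 \sqrt{2} \left(y + 4\right)^{\frac{3}{2}}}{16}] = - \frac{15 \sqrt{2} \sqrt{y + 4}}{32} = f(y).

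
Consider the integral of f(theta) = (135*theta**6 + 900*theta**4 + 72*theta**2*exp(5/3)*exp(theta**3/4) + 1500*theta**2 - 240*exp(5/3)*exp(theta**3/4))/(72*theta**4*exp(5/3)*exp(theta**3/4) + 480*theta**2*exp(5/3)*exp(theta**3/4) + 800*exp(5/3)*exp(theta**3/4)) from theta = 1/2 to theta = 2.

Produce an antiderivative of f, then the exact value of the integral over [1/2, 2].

Since d/dtheta undoes antidifferentiation here, F'(theta) = f(theta) is required of F(theta).
F(theta) = (-15*theta**2 - 6*theta*exp(5/3)*exp(theta**3/4) - 50)/(6*theta**2*exp(5/3)*exp(theta**3/4) + 20*exp(5/3)*exp(theta**3/4)) is an antiderivative of f.
Check: d/dtheta[(-15*theta**2 - 6*theta*exp(5/3)*exp(theta**3/4) - 50)/(6*theta**2*exp(5/3)*exp(theta**3/4) + 20*exp(5/3)*exp(theta**3/4))] = (135*theta**6 + 900*theta**4 + 72*theta**2*exp(5/3)*exp(theta**3/4) + 1500*theta**2 - 240*exp(5/3)*exp(theta**3/4))/(72*theta**4*exp(5/3)*exp(theta**3/4) + 480*theta**2*exp(5/3)*exp(theta**3/4) + 800*exp(5/3)*exp(theta**3/4)) = f(theta).
F(2) = -3/11 - 5*exp(-11/3)/2; F(1/2) = -5*exp(-163/96)/2 - 6/43.
Integral = F(2) - F(1/2) = -63/473 - 5*exp(-11/3)/2 + 5*exp(-163/96)/2.

Antiderivative: F(theta) = (-15*theta**2 - 6*theta*exp(5/3)*exp(theta**3/4) - 50)/(6*theta**2*exp(5/3)*exp(theta**3/4) + 20*exp(5/3)*exp(theta**3/4)); value = -63/473 - 5*exp(-11/3)/2 + 5*exp(-163/96)/2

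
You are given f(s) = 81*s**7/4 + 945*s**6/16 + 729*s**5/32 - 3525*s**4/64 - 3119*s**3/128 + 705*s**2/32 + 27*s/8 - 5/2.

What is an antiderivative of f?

The substitution u = -3*s**2/2 - 5*s/4 + 1 works: f is exactly (dF/du)*(du/ds) for that inner function.
Check: d/ds[81*s**8/32 + 135*s**7/16 + 243*s**6/64 - 705*s**5/64 - 3119*s**4/512 + 235*s**3/32 + 27*s**2/16 - 5*s/2] = 81*s**7/4 + 945*s**6/16 + 729*s**5/32 - 3525*s**4/64 - 3119*s**3/128 + 705*s**2/32 + 27*s/8 - 5/2 = f(s).

An antiderivative is F(s) = 81*s**8/32 + 135*s**7/16 + 243*s**6/64 - 705*s**5/64 - 3119*s**4/512 + 235*s**3/32 + 27*s**2/16 - 5*s/2.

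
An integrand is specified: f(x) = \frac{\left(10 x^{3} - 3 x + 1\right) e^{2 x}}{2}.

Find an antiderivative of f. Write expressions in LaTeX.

Recognize the product-rule pattern: f = u'v + uv' with u = \frac{5 x^{3}}{2} - \frac{15 x^{2}}{4} + 3 x - \frac{5}{4}, v = e^{2 x}, so integration by parts undoes it.
Check: d/dx[\frac{5 x^{3} e^{2 x}}{2} - \frac{15 x^{2} e^{2 x}}{4} + 3 x e^{2 x} - \frac{5 e^{2 x}}{4}] = 5 x^{3} e^{2 x} - \frac{3 x e^{2 x}}{2} + \frac{e^{2 x}}{2}, which equals f(x).

An antiderivative is F(x) = \frac{5 x^{3} e^{2 x}}{2} - \frac{15 x^{2} e^{2 x}}{4} + 3 x e^{2 x} - \frac{5 e^{2 x}}{4}.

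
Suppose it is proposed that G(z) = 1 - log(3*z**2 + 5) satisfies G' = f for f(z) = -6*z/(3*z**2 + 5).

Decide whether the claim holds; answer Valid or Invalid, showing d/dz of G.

Valid. The derivative of G reproduces f.

d/dz[G] = -6*z/(3*z**2 + 5)
This equals f(z) exactly, so the claim holds.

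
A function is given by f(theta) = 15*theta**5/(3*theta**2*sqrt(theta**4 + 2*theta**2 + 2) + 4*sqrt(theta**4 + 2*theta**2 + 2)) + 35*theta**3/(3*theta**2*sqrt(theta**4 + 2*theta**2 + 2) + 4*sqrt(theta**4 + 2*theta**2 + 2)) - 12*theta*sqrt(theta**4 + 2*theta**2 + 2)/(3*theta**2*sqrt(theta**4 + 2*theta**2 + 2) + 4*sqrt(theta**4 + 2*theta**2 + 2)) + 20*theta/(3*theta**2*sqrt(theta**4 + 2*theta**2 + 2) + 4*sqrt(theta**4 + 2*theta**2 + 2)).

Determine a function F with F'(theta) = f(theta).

Integrate term by term and add the pieces.
Check: d/dtheta[5*sqrt(theta**4 + 2*theta**2 + 2)/2 - 2*log(theta**2/2 + 2/3)] = (15*theta**5 + 35*theta**3 - 12*theta*sqrt(theta**4 + 2*theta**2 + 2) + 20*theta)/(3*theta**2*sqrt(theta**4 + 2*theta**2 + 2) + 4*sqrt(theta**4 + 2*theta**2 + 2)), which equals f(theta).

An antiderivative is F(theta) = 5*sqrt(theta**4 + 2*theta**2 + 2)/2 - 2*log(theta**2/2 + 2/3).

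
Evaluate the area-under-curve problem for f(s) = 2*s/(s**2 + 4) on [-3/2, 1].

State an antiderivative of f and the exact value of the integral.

The substitution u = s**2/2 + 2 works: f is exactly (dF/du)*(du/ds) for that inner function.
F(s) = log(s**2/2 + 2) is an antiderivative of f.
Check: d/ds[log(s**2/2 + 2)] = 2*s/(s**2 + 4) = f(s).
F(1) = log(5/2); F(-3/2) = log(25/8).
Integral = F(1) - F(-3/2) = -log(25/8) + log(5/2).

Antiderivative: F(s) = log(s**2/2 + 2); value = -log(25/8) + log(5/2)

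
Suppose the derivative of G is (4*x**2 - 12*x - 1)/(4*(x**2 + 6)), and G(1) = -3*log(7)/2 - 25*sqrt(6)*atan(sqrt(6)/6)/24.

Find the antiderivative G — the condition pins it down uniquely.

Differentiate the proposed G(x) back; it has to land on the given G'(x).
A general antiderivative is x - 3*log(x**2 + 6)/2 - 25*sqrt(6)*atan(sqrt(6)*x/6)/24 + C.
The condition gives C = -3*log(7)/2 - 25*sqrt(6)*atan(sqrt(6)/6)/24 - (-3*log(7)/2 - 25*sqrt(6)*atan(sqrt(6)/6)/24 + 1) = -1.
So G(x) = (24*x - 36*log(x**2 + 6) - 25*sqrt(6)*atan(sqrt(6)*x/6) - 24)/24.
Check: d/dx[(24*x - 36*log(x**2 + 6) - 25*sqrt(6)*atan(sqrt(6)*x/6) - 24)/24] = (4*x**2 - 12*x - 1)/(4*x**2 + 24), which equals G'(x).

G(x) = (24*x - 36*log(x**2 + 6) - 25*sqrt(6)*atan(sqrt(6)*x/6) - 24)/24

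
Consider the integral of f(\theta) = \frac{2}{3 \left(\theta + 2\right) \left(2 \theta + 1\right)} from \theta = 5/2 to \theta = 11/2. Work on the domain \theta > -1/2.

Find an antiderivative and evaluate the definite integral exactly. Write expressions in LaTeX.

The denominator factors as 3 \left(\theta + 2\right) \left(2 \theta + 1\right); partial fractions split f into directly integrable pieces: \frac{4}{9 \left(2 \theta + 1\right)} - \frac{2}{9 \left(\theta + 2\right)}.
F(\theta) = \frac{2 \left(\log{\left(\theta + \frac{1}{2} \right)} - \log{\left(\theta + 2 \right)}\right)}{9} is an antiderivative of f.
Check: d/d\theta[\frac{2 \left(\log{\left(\theta + \frac{1}{2} \right)} - \log{\left(\theta + 2 \right)}\right)}{9}] = \frac{2}{6 \theta^{2} + 15 \theta + 6}, which equals f(\theta).
F(11/2) = - \frac{2 \log{\left(\frac{15}{2} \right)}}{9} + \frac{2 \log{\left(6 \right)}}{9}; F(5/2) = - \frac{2 \log{\left(\frac{9}{2} \right)}}{9} + \frac{2 \log{\left(3 \right)}}{9}.
Integral = F(11/2) - F(5/2) = - \frac{2 \log{\left(\frac{15}{2} \right)}}{9} - \frac{2 \log{\left(3 \right)}}{9} + \frac{2 \log{\left(\frac{9}{2} \right)}}{9} + \frac{2 \log{\left(6 \right)}}{9}.

Antiderivative: F(\theta) = \frac{2 \left(\log{\left(\theta + \frac{1}{2} \right)} - \log{\left(\theta + 2 \right)}\right)}{9}; value = - \frac{2 \log{\left(\frac{15}{2} \right)}}{9} - \frac{2 \log{\left(3 \right)}}{9} + \frac{2 \log{\left(\frac{9}{2} \right)}}{9} + \frac{2 \log{\left(6 \right)}}{9}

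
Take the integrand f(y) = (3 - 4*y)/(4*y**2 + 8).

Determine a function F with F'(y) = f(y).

Recover f(y) by differentiating a candidate F(y); any mismatch rules it out.
Check: d/dy[-log(y**2 + 2)/2 + 3*sqrt(2)*atan(sqrt(2)*y/2)/8] = (3 - 4*y)/(4*y**2 + 8) = f(y).

An antiderivative is F(y) = -log(y**2 + 2)/2 + 3*sqrt(2)*atan(sqrt(2)*y/2)/8.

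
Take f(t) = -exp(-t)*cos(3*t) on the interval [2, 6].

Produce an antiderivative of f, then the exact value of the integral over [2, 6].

Differentiate the proposed F(t) back; it has to land on f(t) exactly.
F(t) = -3*exp(-t)*sin(3*t)/10 + exp(-t)*cos(3*t)/10 is an antiderivative of f.
Check: d/dt[-3*exp(-t)*sin(3*t)/10 + exp(-t)*cos(3*t)/10] = -exp(-t)*cos(3*t) = f(t).
F(6) = exp(-6)*cos(18)/10 - 3*exp(-6)*sin(18)/10; F(2) = -3*exp(-2)*sin(6)/10 + exp(-2)*cos(6)/10.
Integral = F(6) - F(2) = -exp(-2)*cos(6)/10 + 3*exp(-2)*sin(6)/10 + exp(-6)*cos(18)/10 - 3*exp(-6)*sin(18)/10.

Antiderivative: F(t) = -3*exp(-t)*sin(3*t)/10 + exp(-t)*cos(3*t)/10; value = -exp(-2)*cos(6)/10 + 3*exp(-2)*sin(6)/10 + exp(-6)*cos(18)/10 - 3*exp(-6)*sin(18)/10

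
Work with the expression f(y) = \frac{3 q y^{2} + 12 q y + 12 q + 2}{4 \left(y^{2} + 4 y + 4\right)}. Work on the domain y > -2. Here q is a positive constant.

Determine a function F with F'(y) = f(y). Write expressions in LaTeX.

An antiderivative is F(y) = \frac{3 q y^{2} + 6 q y - 2}{4 \left(y + 2\right)}.

A candidate is checked by its d/dy: the result must match f(y).
Check: d/dy[\frac{3 q y^{2} + 6 q y - 2}{4 \left(y + 2\right)}] = \frac{3 q y^{2} + 12 q y + 12 q + 2}{4 y^{2} + 16 y + 16}, which equals f(y).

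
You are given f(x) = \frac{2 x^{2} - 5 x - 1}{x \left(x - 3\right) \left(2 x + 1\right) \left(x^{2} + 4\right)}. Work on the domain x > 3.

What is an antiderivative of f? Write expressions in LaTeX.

An antiderivative is F(x) = \frac{3094 \log{\left(x \right)} + 272 \log{\left(x - 3 \right)} + 4992 \log{\left(x + \frac{1}{2} \right)} - 4179 \log{\left(x^{2} + 4 \right)} + 840 \operatorname{atan}{\left(\frac{x}{2} \right)}}{37128}.

Factor the denominator (x \left(x - 3\right) \left(2 x + 1\right) \left(x^{2} + 4\right)) and decompose: f = - \frac{199 x - 40}{884 \left(x^{2} + 4\right)} + \frac{32}{119 \left(2 x + 1\right)} + \frac{2}{273 \left(x - 3\right)} + \frac{1}{12 x}; each piece integrates to a log, atan, or power term.
Check: d/dx[\frac{3094 \log{\left(x \right)} + 272 \log{\left(x - 3 \right)} + 4992 \log{\left(x + \frac{1}{2} \right)} - 4179 \log{\left(x^{2} + 4 \right)} + 840 \operatorname{atan}{\left(\frac{x}{2} \right)}}{37128}] = \frac{2 x^{2} - 5 x - 1}{2 x^{5} - 5 x^{4} + 5 x^{3} - 20 x^{2} - 12 x}, which equals f(x).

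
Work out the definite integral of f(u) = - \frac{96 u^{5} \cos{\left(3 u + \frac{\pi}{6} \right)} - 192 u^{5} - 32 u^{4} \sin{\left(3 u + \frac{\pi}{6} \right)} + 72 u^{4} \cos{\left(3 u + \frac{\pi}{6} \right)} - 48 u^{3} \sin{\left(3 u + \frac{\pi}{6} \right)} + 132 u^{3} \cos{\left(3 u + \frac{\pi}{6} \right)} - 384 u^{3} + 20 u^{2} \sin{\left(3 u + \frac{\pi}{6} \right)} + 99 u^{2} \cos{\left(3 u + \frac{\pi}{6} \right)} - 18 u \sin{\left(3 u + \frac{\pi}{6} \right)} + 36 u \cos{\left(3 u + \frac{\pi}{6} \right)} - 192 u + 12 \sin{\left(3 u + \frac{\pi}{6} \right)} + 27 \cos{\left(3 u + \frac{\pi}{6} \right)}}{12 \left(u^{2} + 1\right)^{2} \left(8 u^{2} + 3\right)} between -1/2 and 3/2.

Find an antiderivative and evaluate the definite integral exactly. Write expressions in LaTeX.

A candidate is checked by its d/du: the result must match f(u).
F(u) = \frac{12 u^{2} \log{\left(4 u^{2} + \frac{3}{2} \right)} - 4 u \sin{\left(3 u + \frac{\pi}{6} \right)} + 12 \log{\left(4 u^{2} + \frac{3}{2} \right)} - 3 \sin{\left(3 u + \frac{\pi}{6} \right)}}{12 u^{2} + 12} is an antiderivative of f.
Check: d/du[\frac{12 u^{2} \log{\left(4 u^{2} + \frac{3}{2} \right)} - 4 u \sin{\left(3 u + \frac{\pi}{6} \right)} + 12 \log{\left(4 u^{2} + \frac{3}{2} \right)} - 3 \sin{\left(3 u + \frac{\pi}{6} \right)}}{12 u^{2} + 12}] = \frac{- 96 u^{5} \cos{\left(3 u + \frac{\pi}{6} \right)} + 192 u^{5} + 32 u^{4} \sin{\left(3 u + \frac{\pi}{6} \right)} - 72 u^{4} \cos{\left(3 u + \frac{\pi}{6} \right)} + 48 u^{3} \sin{\left(3 u + \frac{\pi}{6} \right)} - 132 u^{3} \cos{\left(3 u + \frac{\pi}{6} \right)} + 384 u^{3} - 20 u^{2} \sin{\left(3 u + \frac{\pi}{6} \right)} - 99 u^{2} \cos{\left(3 u + \frac{\pi}{6} \right)} + 18 u \sin{\left(3 u + \frac{\pi}{6} \right)} - 36 u \cos{\left(3 u + \frac{\pi}{6} \right)} + 192 u - 12 \sin{\left(3 u + \frac{\pi}{6} \right)} - 27 \cos{\left(3 u + \frac{\pi}{6} \right)}}{96 u^{6} + 228 u^{4} + 168 u^{2} + 36}, which equals f(u).
F(3/2) = - \frac{3 \sin{\left(\frac{\pi}{6} + \frac{9}{2} \right)}}{13} + \log{\left(\frac{21}{2} \right)}; F(-1/2) = - \frac{\cos{\left(\frac{\pi}{3} + \frac{3}{2} \right)}}{15} + \log{\left(\frac{5}{2} \right)}.
Integral = F(3/2) - F(-1/2) = - \log{\left(\frac{5}{2} \right)} + \frac{\cos{\left(\frac{\pi}{3} + \frac{3}{2} \right)}}{15} - \frac{3 \sin{\left(\frac{\pi}{6} + \frac{9}{2} \right)}}{13} + \log{\left(\frac{21}{2} \right)}.

Antiderivative: F(u) = \frac{12 u^{2} \log{\left(4 u^{2} + \frac{3}{2} \right)} - 4 u \sin{\left(3 u + \frac{\pi}{6} \right)} + 12 \log{\left(4 u^{2} + \frac{3}{2} \right)} - 3 \sin{\left(3 u + \frac{\pi}{6} \right)}}{12 u^{2} + 12}; value = - \log{\left(\frac{5}{2} \right)} + \frac{\cos{\left(\frac{\pi}{3} + \frac{3}{2} \right)}}{15} - \frac{3 \sin{\left(\frac{\pi}{6} + \frac{9}{2} \right)}}{13} + \log{\left(\frac{21}{2} \right)}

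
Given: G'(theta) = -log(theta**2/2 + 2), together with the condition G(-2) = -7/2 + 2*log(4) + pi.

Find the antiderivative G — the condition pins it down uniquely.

G(theta) = -theta*log(theta**2/2 + 2) + 2*theta - 4*atan(theta/2) + 1/2

Whatever form G(theta) takes, its d/dtheta must return the stated G'(theta).
A general antiderivative is -theta*log(theta**2/2 + 2) + 2*theta - 4*atan(theta/2) + C.
The condition gives C = -7/2 + 2*log(4) + pi - (-4 + 2*log(4) + pi) = 1/2.
So G(theta) = -theta*log(theta**2/2 + 2) + 2*theta - 4*atan(theta/2) + 1/2.
Check: d/dtheta[-theta*log(theta**2/2 + 2) + 2*theta - 4*atan(theta/2) + 1/2] = -log(theta**2/2 + 2) = G'(theta).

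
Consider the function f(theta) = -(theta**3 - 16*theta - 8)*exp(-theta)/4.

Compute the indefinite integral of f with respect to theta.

Recognize the product-rule pattern: f = u'v + uv' with u = theta**3/4 + 3*theta**2/4 - 5*theta/2 - 9/2, v = exp(-theta), so integration by parts undoes it.
Check: d/dtheta[(theta**3 + 3*theta**2 - 10*theta - 18)*exp(-theta)/4] = (-theta**3 + 16*theta + 8)*exp(-theta)/4, which equals f(theta).

F(theta) = (theta**3 + 3*theta**2 - 10*theta - 18)*exp(-theta)/4 + C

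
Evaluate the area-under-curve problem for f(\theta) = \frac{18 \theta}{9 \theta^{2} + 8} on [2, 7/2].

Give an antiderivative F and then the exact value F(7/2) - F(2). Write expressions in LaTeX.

The substitution u = \frac{3 \theta^{2}}{2} + \frac{4}{3} works: f is exactly (dF/du)*(du/d\theta) for that inner function.
F(\theta) = \log{\left(\frac{3 \theta^{2}}{2} + \frac{4}{3} \right)} is an antiderivative of f.
Check: d/d\theta[\log{\left(\frac{3 \theta^{2}}{2} + \frac{4}{3} \right)}] = \frac{18 \theta}{9 \theta^{2} + 8} = f(\theta).
F(7/2) = \log{\left(\frac{473}{24} \right)}; F(2) = \log{\left(\frac{22}{3} \right)}.
Integral = F(7/2) - F(2) = - \log{\left(\frac{22}{3} \right)} + \log{\left(\frac{473}{24} \right)}.

Antiderivative: F(\theta) = \log{\left(\frac{3 \theta^{2}}{2} + \frac{4}{3} \right)}; value = - \log{\left(\frac{22}{3} \right)} + \log{\left(\frac{473}{24} \right)}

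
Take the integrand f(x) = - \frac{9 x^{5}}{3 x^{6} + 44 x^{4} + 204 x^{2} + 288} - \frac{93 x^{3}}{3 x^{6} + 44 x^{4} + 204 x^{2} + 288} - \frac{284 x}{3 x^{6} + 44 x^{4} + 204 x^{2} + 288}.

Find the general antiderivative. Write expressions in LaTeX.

F(x) = - \frac{3 x^{2} \log{\left(\frac{3 x^{2}}{2} + 4 \right)} + 18 \log{\left(\frac{3 x^{2}}{2} + 4 \right)} + 5}{2 \left(x^{2} + 6\right)} + C

Integrate term by term and add the pieces.
Check: d/dx[- \frac{3 x^{2} \log{\left(\frac{3 x^{2}}{2} + 4 \right)} + 18 \log{\left(\frac{3 x^{2}}{2} + 4 \right)} + 5}{2 \left(x^{2} + 6\right)}] = \frac{- 9 x^{5} - 93 x^{3} - 284 x}{3 x^{6} + 44 x^{4} + 204 x^{2} + 288}, which equals f(x).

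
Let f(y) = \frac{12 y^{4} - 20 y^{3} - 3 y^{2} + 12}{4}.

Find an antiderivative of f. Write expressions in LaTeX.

A candidate is checked by its d/dy: the result must match f(y).
Check: d/dy[\frac{y \left(12 y^{4} - 25 y^{3} - 5 y^{2} + 60\right)}{20}] = 3 y^{4} - 5 y^{3} - \frac{3 y^{2}}{4} + 3, which equals f(y).

An antiderivative is F(y) = \frac{y \left(12 y^{4} - 25 y^{3} - 5 y^{2} + 60\right)}{20}.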